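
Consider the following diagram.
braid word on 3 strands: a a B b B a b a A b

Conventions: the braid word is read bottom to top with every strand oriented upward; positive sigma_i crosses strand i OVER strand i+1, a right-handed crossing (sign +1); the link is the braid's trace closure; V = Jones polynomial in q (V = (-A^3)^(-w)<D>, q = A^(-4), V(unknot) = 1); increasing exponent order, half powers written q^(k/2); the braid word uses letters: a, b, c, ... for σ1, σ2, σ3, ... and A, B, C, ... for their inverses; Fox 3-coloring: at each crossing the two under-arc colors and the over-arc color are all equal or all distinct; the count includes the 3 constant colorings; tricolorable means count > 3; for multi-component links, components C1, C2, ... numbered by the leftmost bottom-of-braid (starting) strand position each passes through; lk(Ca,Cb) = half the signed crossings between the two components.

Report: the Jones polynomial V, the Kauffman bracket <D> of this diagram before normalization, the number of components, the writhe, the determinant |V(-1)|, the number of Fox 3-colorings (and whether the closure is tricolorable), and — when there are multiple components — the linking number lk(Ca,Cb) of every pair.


V(q) = q - q^2 + 2q^3 - q^4 + q^5 - q^6
bracket: -A^-12 + A^-8 - A^-4 + 2 - A^4 + A^8, w = +4
1 component, writhe +4, over 10 crossings
det 7, colorings 3 of 3^10 — not tricolorable
observation: w = +4 (over 10 crossings) is diagram-only; (-A^3)^(-4) removes it from V


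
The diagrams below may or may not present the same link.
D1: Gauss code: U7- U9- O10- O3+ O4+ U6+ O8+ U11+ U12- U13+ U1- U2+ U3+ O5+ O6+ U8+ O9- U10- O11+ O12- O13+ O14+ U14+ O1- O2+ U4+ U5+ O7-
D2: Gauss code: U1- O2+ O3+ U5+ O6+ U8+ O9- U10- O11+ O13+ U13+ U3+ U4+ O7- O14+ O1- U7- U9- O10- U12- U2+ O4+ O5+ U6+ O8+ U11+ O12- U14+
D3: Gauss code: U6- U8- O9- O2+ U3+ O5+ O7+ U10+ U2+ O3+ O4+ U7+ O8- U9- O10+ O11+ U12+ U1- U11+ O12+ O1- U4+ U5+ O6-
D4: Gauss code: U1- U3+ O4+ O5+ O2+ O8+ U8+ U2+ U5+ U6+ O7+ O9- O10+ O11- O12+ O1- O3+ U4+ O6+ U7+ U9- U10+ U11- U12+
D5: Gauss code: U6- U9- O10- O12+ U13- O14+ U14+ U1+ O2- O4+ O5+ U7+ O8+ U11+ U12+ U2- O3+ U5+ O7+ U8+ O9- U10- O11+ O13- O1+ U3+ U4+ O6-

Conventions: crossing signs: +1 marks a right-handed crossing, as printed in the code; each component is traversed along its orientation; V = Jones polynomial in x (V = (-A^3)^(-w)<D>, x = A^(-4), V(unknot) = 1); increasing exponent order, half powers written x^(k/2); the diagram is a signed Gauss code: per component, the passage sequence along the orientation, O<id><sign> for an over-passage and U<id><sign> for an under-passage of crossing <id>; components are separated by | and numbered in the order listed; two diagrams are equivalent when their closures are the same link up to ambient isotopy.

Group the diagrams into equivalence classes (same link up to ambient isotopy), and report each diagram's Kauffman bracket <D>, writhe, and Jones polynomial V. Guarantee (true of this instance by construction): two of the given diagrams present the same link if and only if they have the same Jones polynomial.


grouping into links: {D1, D2, D3, D5} | {D4}
V(D1) = x - x^2 + 2x^3 - x^4 + x^5 - x^6  (w +4, c 14, <D> = -A^-12 + A^-8 - A^-4 + 2 - A^4 + A^8)
V(D2) = x - x^2 + 2x^3 - x^4 + x^5 - x^6  (w +4, c 14, <D> = -A^-12 + A^-8 - A^-4 + 2 - A^4 + A^8)
D3 (bracket -A^-12 + A^-8 - A^-4 + 2 - A^4 + A^8; 12 crossings at w = +4): V = x - x^2 + 2x^3 - x^4 + x^5 - x^6
V(D4) = x + x^3 - x^4  [12 crossings, <D> = -A^2 + A^6 + A^14, w = +6]
V(D5) = x - x^2 + 2x^3 - x^4 + x^5 - x^6  (w +4, c 14, <D> = -A^-12 + A^-8 - A^-4 + 2 - A^4 + A^8)
why: 2 classes among 5 diagrams; unequal V(x) rules out equality


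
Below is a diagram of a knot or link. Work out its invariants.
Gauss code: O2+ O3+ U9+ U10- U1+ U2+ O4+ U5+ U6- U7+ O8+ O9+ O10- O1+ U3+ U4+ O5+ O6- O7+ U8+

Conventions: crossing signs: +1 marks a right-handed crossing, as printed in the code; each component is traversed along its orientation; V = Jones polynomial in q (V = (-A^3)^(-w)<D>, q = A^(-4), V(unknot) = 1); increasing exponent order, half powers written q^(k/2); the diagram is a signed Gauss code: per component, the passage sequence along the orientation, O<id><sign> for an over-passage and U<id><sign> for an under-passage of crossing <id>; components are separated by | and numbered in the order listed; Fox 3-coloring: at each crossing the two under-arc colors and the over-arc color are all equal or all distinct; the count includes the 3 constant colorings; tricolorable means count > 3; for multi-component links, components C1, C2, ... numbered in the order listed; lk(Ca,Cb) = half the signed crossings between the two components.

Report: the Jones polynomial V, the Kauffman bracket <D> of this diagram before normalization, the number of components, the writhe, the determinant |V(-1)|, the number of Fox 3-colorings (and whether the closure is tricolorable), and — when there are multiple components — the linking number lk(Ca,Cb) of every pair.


Jones polynomial: V(q) = q^2 + q^4 - q^5 + q^6 - q^7
<D> = -A^-10 + A^-6 - A^-2 + A^2 + A^10; writhe +6
components 1, writhe +6 (10 crossings)
3-colorings: 3 of 3^10, det 5 — not tricolorable
note: |V(-1)| = 5: so not tricolorable, since 3 does not divide 5


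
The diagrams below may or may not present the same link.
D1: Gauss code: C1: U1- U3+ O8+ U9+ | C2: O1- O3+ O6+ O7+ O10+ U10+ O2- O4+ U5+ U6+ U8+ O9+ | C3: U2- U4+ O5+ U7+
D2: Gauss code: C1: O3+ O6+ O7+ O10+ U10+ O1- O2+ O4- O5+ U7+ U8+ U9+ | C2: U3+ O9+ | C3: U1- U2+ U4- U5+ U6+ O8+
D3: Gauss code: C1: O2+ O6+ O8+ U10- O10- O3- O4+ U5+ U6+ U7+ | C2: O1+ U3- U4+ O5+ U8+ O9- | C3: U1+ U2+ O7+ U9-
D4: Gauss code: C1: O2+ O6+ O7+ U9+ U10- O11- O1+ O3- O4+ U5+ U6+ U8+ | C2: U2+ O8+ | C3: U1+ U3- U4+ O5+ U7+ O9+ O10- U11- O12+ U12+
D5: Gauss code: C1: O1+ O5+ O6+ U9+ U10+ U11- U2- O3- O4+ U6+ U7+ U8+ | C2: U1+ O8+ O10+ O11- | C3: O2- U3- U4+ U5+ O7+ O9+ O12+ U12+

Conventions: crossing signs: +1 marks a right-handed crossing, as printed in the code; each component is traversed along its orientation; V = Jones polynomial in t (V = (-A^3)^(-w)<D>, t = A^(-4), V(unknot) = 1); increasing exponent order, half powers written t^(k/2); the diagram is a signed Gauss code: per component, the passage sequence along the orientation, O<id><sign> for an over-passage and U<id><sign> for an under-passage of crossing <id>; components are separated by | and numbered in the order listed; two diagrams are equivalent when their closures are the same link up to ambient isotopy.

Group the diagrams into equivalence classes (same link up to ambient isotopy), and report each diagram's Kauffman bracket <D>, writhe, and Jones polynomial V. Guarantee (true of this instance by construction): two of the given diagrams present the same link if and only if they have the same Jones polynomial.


grouping into links: {D1, D2, D3, D4, D5}
V(D1) = t + 2t^3 + t^5  (w +6, c 10, <D> = A^-2 + 2A^6 + A^14)
V(D2) = t + 2t^3 + t^5  (w +6, c 10, <D> = A^-2 + 2A^6 + A^14)
D3 (bracket A^-8 + 2 + A^8; 10 crossings at w = +4): V = t + 2t^3 + t^5
V(D4) = t + 2t^3 + t^5  [12 crossings, <D> = A^-2 + 2A^6 + A^14, w = +6]
V(D5) = t + 2t^3 + t^5  (w +6, c 12, <D> = A^-2 + 2A^6 + A^14)
why: all 5 diagrams share one V(t), hence one class


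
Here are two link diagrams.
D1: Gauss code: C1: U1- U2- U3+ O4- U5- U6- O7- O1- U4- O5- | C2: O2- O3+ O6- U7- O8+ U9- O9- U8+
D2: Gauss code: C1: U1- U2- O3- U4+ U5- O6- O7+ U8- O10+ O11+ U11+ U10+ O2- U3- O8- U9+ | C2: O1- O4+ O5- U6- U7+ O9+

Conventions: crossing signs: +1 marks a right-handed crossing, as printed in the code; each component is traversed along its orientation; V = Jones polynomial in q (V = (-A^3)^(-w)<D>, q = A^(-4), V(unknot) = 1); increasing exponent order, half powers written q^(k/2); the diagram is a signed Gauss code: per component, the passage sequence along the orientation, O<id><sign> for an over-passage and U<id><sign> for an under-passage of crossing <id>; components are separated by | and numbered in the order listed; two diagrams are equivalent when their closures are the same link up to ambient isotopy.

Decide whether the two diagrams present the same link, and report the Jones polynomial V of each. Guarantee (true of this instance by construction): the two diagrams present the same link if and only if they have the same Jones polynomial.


equivalent: no
D1 (bracket A^-9 + 2A^-1 - A^3 + A^7 - A^11; 9 crossings at w = -5): V = q^(-13/2) - q^(-11/2) + q^(-9/2) - 2q^(-7/2) - q^(-3/2)
V(D2) = q^(-9/2) - q^(-5/2) - q^(-3/2) - q^(-1/2)  (w -1, c 11, <D> = A^-1 + A^3 + A^7 - A^15)
key observation: 2 values of V(q) split the 2 diagrams


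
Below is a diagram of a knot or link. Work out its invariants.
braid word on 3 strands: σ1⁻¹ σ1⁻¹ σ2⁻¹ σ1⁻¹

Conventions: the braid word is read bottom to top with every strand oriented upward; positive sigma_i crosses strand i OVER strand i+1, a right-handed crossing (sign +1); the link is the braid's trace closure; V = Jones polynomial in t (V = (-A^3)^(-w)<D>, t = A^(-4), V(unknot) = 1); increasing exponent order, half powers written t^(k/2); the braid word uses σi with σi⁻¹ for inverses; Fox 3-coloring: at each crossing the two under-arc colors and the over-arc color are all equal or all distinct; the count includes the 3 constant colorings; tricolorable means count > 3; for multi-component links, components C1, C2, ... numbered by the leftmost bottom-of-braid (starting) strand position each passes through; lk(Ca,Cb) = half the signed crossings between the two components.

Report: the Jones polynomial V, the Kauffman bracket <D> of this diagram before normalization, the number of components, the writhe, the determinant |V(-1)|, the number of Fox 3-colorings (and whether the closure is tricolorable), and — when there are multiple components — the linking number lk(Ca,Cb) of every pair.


V(t) = -t^-4 + t^-3 + t^-1
bracket: A^-8 + 1 - A^4, w = -4
1 component, writhe -4, over 4 crossings
det 3, colorings 9 of 3^4 — tricolorable
observation: |V(-1)| = 3: so tricolorable, since 3 divides 3


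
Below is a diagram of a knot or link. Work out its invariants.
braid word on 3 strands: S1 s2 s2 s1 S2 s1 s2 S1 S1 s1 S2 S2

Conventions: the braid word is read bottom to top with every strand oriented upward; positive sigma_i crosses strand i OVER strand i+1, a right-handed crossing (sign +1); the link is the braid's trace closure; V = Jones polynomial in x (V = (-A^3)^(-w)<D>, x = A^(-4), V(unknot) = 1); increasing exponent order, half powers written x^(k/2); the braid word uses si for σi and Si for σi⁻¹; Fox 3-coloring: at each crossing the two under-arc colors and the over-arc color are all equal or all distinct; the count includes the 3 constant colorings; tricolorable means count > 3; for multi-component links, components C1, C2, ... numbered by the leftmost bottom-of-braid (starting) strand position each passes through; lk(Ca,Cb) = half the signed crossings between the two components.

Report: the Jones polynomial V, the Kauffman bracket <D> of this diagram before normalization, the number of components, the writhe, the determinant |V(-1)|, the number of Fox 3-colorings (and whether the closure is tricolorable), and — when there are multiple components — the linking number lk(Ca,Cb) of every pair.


Jones polynomial: V(x) = -x^-3 + x^-2 - x^-1 + 3 - x + x^2 - x^3
<D> = -A^-12 + A^-8 - A^-4 + 3 - A^4 + A^8 - A^12; writhe 0
components 1, writhe 0 (12 crossings)
3-colorings: 27 of 3^12, det 9 — tricolorable
note: V spans 6 powers of x: at least 6 crossings in any diagram


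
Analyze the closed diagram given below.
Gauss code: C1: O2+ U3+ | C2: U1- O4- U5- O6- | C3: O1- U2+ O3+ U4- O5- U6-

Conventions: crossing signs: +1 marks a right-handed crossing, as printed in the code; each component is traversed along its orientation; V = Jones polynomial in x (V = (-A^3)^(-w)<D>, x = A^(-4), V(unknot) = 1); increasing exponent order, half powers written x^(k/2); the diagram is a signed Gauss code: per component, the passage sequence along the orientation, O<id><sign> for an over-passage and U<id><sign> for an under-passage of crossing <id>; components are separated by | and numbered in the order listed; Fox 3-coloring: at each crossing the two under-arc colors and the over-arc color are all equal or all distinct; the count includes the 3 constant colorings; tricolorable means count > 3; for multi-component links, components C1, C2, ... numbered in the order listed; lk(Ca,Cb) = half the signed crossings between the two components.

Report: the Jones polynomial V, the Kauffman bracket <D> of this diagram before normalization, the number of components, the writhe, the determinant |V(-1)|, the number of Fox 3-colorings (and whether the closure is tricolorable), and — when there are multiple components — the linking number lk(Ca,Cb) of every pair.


Jones polynomial: V(x) = x^-5 - x^-4 + 2x^-3 - x^-2 + 2x^-1 + x
<D> = A^-10 + 2A^-2 - A^2 + 2A^6 - A^10 + A^14; writhe -2
components 3, writhe -2 (6 crossings)
linking number lk(C1,C2) = 0
lk(C1,C3): +1
lk(C2,C3) = -2
3-colorings: 3 of 3^6, det 8 — not tricolorable
note: w = -2 (over 6 crossings) is diagram-only; (-A^3)^(2) removes it from V


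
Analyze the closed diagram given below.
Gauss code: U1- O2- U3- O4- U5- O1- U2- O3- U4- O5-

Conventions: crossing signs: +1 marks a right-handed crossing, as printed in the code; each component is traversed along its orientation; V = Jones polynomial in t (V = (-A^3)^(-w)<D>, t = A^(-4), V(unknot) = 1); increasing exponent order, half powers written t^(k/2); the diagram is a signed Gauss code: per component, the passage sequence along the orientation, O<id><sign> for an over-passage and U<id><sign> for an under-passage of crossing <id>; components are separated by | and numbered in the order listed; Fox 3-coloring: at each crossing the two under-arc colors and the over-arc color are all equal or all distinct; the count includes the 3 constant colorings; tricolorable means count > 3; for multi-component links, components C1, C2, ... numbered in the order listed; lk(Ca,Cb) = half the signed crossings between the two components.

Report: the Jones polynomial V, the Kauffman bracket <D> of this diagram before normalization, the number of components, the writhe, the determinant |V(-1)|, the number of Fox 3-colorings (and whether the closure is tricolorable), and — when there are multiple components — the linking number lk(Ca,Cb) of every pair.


Jones polynomial: V(t) = -t^-7 + t^-6 - t^-5 + t^-4 + t^-2
<D> = -A^-7 - A + A^5 - A^9 + A^13; writhe -5
components 1, writhe -5 (5 crossings)
3-colorings: 3 of 3^5, det 5 — not tricolorable
note: |V(-1)| = 5: so not tricolorable, since 3 does not divide 5


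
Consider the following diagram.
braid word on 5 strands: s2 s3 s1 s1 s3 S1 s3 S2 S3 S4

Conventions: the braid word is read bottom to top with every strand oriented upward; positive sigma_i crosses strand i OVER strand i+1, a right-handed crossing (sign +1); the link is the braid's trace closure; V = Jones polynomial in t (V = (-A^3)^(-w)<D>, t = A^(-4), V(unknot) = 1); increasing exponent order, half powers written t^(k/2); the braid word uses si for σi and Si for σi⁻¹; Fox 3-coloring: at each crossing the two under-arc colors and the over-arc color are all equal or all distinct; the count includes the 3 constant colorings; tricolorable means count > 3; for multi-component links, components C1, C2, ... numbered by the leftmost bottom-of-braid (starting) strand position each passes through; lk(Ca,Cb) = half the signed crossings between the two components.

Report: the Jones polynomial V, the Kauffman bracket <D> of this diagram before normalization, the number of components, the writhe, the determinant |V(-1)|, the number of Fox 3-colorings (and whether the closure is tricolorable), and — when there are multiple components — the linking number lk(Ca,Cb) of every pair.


V(t) = t + t^3 - t^4
bracket: -A^-10 + A^-6 + A^2, w = +2
1 component, writhe +2, over 10 crossings
det 3, colorings 9 of 3^10 — tricolorable
observation: w = +2 (over 10 crossings) is diagram-only; (-A^3)^(-2) removes it from V


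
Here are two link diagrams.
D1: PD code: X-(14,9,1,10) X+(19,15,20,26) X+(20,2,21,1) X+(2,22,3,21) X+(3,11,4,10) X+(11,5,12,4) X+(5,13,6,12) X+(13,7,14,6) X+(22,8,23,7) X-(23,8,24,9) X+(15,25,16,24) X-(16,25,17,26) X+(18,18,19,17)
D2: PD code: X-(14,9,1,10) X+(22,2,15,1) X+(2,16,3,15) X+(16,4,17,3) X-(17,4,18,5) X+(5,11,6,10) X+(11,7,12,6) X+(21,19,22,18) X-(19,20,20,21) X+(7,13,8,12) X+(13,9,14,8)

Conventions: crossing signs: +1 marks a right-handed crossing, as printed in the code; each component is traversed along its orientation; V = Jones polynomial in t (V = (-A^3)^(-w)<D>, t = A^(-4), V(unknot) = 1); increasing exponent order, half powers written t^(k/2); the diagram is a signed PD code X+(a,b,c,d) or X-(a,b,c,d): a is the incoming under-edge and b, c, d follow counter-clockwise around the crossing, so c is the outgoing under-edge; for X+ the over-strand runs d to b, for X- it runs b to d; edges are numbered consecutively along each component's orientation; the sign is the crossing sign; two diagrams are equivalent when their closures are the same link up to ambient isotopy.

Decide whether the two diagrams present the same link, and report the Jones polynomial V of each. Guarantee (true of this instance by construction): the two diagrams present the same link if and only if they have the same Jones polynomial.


equivalent: yes
D1 (bracket -A^-5 + A^-1 - A^3 + 2A^7 + A^15; 13 crossings at w = +7): V = -t^(3/2) - 2t^(7/2) + t^(9/2) - t^(11/2) + t^(13/2)
D2 (bracket -A^-11 + A^-7 - A^-3 + 2A + A^9; 11 crossings at w = +5): V = -t^(3/2) - 2t^(7/2) + t^(9/2) - t^(11/2) + t^(13/2)
key observation: from 13 to 11 crossings by R-moves: one link, two diagrams


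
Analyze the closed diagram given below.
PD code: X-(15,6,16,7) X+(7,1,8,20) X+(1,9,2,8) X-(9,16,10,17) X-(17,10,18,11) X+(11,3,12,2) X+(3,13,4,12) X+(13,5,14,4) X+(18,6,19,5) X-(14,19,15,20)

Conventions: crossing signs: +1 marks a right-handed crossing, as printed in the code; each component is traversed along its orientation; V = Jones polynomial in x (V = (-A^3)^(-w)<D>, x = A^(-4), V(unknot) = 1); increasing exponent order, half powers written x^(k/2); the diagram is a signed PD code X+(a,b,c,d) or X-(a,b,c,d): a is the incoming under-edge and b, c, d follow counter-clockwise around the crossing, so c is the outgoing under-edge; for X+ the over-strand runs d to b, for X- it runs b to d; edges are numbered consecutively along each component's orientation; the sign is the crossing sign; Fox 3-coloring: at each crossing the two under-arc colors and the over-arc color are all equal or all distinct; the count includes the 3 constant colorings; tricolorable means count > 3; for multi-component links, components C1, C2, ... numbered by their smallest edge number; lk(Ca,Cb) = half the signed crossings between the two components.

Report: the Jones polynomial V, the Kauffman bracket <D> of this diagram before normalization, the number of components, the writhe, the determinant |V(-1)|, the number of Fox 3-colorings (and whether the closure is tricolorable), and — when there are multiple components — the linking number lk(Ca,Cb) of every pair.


V(x) = -x^-2 + 2x^-1 - 3 + 5x - 4x^2 + 5x^3 - 4x^4 + 2x^5 - x^6
bracket: -A^-18 + 2A^-14 - 4A^-10 + 5A^-6 - 4A^-2 + 5A^2 - 3A^6 + 2A^10 - A^14, w = +2
1 component, writhe +2, over 10 crossings
det 27, colorings 9 of 3^10 — tricolorable
observation: w = +2 (over 10 crossings) is diagram-only; (-A^3)^(-2) removes it from V


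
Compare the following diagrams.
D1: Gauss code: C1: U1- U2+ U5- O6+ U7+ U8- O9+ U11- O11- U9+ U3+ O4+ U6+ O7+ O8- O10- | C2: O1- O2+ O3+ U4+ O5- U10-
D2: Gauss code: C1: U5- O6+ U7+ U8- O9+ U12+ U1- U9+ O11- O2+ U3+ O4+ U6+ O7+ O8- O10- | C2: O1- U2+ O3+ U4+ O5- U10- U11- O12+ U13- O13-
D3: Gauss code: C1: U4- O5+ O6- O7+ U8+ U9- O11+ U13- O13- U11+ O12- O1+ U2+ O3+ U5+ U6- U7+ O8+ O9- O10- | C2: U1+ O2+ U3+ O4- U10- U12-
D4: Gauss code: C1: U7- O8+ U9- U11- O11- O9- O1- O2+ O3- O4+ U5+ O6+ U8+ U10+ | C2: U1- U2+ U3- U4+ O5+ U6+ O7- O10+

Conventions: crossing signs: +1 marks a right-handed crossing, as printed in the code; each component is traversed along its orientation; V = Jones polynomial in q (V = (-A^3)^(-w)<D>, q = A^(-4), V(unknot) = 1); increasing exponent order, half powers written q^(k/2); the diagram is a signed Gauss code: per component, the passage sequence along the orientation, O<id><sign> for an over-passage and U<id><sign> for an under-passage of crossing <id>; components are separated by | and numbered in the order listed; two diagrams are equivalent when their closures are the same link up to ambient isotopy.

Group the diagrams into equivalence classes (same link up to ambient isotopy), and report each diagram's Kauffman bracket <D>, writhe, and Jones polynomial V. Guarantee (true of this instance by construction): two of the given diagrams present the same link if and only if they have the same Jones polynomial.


classes: {D1, D2, D3} | {D4}
V(D1) = -q^(-3/2) + q^(-1/2) - 2q^(1/2) + q^(3/2) - 2q^(5/2) + q^(7/2)  [11 crossings, <D> = -A^-11 + 2A^-7 - A^-3 + 2A - A^5 + A^9, w = +1]
V(D2) = -q^(-3/2) + q^(-1/2) - 2q^(1/2) + q^(3/2) - 2q^(5/2) + q^(7/2)  (w +1, c 13, <D> = -A^-11 + 2A^-7 - A^-3 + 2A - A^5 + A^9)
D3 (bracket -A^-11 + 2A^-7 - A^-3 + 2A - A^5 + A^9; 13 crossings at w = +1): V = -q^(-3/2) + q^(-1/2) - 2q^(1/2) + q^(3/2) - 2q^(5/2) + q^(7/2)
D4 (bracket A^-7 + A; 11 crossings at w = +1): V = -q^(1/2) - q^(5/2)
insight: V(q) takes 2 values over 4 diagrams, fixing the grouping


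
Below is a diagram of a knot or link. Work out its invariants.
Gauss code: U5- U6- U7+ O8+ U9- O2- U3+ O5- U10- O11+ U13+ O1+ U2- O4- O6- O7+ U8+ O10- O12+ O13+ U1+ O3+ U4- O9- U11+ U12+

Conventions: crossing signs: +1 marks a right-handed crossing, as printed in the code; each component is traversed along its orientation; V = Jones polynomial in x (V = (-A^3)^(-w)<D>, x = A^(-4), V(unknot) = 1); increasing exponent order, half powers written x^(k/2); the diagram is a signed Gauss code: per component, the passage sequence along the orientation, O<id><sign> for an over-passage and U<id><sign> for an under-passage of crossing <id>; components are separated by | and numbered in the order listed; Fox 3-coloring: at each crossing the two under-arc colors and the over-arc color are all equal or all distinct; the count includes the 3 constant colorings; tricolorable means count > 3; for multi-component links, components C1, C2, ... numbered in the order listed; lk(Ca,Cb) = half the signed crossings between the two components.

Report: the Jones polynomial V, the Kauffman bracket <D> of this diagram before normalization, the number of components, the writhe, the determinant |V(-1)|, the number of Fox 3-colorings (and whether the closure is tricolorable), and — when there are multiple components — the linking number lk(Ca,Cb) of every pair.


V = -x^-3 + 3x^-2 - 3x^-1 + 4 - 4x + 3x^2 - 2x^3 + x^4
<D> = -A^-13 + 2A^-9 - 3A^-5 + 4A^-1 - 4A^3 + 3A^7 - 3A^11 + A^15 (w = +1)
1 component over 13 crossings, w = +1
9 Fox colorings among 3^13, |V(-1)| = 21: tricolorable
why: w = +1 (over 13 crossings) is diagram-only; (-A^3)^(-1) removes it from V


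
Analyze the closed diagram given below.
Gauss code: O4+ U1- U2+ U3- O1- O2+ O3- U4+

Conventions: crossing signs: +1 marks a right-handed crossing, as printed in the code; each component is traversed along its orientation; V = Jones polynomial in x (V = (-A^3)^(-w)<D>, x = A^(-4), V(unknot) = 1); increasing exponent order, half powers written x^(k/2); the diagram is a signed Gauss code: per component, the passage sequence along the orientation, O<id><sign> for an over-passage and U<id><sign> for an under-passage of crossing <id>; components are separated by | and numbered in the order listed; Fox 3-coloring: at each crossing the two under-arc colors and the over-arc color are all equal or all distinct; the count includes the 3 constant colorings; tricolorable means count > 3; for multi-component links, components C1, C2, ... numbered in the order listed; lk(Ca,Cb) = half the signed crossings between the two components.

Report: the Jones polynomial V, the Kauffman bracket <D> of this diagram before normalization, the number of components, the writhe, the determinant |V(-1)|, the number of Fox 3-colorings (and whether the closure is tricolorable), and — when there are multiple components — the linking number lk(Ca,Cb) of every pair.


V(x) = 1
bracket: 1, w = 0
1 component, writhe 0, over 4 crossings
det 1, colorings 3 of 3^4 — not tricolorable
observation: det 1 = |V(-1)|; not divisible by 3, so not tricolorable


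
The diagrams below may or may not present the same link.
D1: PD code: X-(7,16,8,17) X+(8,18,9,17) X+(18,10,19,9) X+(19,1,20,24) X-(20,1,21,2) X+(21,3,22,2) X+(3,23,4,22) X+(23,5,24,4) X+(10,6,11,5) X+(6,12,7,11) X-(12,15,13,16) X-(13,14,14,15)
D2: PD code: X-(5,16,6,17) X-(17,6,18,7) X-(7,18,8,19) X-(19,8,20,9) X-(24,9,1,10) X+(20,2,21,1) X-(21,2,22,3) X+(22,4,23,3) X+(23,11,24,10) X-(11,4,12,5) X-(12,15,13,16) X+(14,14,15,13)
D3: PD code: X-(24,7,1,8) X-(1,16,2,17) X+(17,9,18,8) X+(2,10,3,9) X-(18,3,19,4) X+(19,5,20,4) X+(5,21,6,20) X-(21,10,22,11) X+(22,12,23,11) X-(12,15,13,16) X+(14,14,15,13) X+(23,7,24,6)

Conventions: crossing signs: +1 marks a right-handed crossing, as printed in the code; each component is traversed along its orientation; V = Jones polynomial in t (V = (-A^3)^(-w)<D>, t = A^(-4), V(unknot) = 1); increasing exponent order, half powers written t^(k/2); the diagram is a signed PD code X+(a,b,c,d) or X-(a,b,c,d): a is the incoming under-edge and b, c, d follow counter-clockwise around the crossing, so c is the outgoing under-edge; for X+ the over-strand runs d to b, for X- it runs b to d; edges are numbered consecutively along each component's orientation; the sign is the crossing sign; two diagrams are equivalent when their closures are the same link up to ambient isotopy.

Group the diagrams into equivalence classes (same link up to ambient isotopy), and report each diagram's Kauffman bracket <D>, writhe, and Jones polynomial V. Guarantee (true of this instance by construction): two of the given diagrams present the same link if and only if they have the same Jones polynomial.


equivalence classes: {D1} | {D2} | {D3}
D1 (bracket A^-20 - 2A^-16 + A^-12 - 2A^-8 + 2A^-4 + A^4; 12 crossings at w = +4): V = t^2 + 2t^4 - 2t^5 + t^6 - 2t^7 + t^8
V(D2) = -t^-7 + t^-6 - t^-5 + t^-4 + t^-2  (w -4, c 12, <D> = A^-4 + A^4 - A^8 + A^12 - A^16)
V(D3) = 1  (w +2, c 12, <D> = A^6)
observation: comparing 3 Jones polynomials yields 3 groups


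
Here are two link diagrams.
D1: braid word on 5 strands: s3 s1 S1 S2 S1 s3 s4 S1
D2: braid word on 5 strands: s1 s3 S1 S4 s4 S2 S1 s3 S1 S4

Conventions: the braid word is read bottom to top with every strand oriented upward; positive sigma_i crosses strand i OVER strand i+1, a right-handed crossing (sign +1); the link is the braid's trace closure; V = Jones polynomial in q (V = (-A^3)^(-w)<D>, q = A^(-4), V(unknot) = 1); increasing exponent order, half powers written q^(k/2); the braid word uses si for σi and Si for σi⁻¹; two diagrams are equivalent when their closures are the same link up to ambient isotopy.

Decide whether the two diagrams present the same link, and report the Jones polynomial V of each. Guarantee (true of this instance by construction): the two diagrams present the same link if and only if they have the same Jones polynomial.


same link: yes
V(D1) = q^-2 + 2 + q^2  [8 crossings, <D> = A^-8 + 2 + A^8, w = 0]
D2 (bracket A^-14 + 2A^-6 + A^2; 10 crossings at w = -2): V = q^-2 + 2 + q^2
note: D2 (10 crossings) and D1 (8) are Markov-related braid presentations


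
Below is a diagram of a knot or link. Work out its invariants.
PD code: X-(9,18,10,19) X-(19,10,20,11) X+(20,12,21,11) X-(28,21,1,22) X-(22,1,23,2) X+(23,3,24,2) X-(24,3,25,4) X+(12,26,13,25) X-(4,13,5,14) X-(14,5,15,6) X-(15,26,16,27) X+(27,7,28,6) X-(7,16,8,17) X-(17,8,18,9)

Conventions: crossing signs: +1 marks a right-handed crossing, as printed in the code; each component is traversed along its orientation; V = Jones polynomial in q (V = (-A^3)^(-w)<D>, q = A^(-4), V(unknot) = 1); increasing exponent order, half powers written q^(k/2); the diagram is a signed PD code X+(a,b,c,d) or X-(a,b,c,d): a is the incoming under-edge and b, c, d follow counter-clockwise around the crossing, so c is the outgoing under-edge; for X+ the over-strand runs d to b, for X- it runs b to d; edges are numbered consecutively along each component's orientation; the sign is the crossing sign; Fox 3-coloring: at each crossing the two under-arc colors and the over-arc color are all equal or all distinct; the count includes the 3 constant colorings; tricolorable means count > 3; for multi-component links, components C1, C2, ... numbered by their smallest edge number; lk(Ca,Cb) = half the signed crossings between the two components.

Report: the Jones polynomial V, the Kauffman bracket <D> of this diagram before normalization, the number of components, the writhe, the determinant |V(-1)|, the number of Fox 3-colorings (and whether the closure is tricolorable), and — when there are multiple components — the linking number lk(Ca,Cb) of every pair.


Jones polynomial: V(q) = q^-10 - 3q^-9 + 5q^-8 - 7q^-7 + 7q^-6 - 7q^-5 + 6q^-4 - 3q^-3 + 2q^-2
<D> = 2A^-10 - 3A^-6 + 6A^-2 - 7A^2 + 7A^6 - 7A^10 + 5A^14 - 3A^18 + A^22; writhe -6
components 1, writhe -6 (14 crossings)
3-colorings: 3 of 3^14, det 41 — not tricolorable
note: the span of V is 8, forcing >= 8 crossings in any diagram


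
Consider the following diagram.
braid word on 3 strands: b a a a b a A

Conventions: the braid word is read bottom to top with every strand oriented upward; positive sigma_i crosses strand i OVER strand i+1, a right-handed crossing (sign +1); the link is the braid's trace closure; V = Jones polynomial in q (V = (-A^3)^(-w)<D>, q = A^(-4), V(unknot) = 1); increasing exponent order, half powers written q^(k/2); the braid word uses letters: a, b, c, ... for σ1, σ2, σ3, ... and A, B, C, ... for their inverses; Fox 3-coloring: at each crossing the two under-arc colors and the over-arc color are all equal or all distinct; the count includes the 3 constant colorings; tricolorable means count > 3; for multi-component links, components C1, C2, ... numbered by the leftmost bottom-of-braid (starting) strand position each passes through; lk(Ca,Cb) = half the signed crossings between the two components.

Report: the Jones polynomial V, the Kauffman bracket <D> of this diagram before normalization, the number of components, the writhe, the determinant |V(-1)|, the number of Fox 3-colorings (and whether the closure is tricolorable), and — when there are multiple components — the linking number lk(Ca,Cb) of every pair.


V(q) = -q^(3/2) - 2q^(7/2) + q^(9/2) - q^(11/2) + q^(13/2)
bracket: -A^-11 + A^-7 - A^-3 + 2A + A^9, w = +5
2 components, writhe +5, over 7 crossings
lk(C1,C2) = +1
det 6, colorings 9 of 3^7 — tricolorable
observation: w = +5 (over 7 crossings) is diagram-only; (-A^3)^(-5) removes it from V


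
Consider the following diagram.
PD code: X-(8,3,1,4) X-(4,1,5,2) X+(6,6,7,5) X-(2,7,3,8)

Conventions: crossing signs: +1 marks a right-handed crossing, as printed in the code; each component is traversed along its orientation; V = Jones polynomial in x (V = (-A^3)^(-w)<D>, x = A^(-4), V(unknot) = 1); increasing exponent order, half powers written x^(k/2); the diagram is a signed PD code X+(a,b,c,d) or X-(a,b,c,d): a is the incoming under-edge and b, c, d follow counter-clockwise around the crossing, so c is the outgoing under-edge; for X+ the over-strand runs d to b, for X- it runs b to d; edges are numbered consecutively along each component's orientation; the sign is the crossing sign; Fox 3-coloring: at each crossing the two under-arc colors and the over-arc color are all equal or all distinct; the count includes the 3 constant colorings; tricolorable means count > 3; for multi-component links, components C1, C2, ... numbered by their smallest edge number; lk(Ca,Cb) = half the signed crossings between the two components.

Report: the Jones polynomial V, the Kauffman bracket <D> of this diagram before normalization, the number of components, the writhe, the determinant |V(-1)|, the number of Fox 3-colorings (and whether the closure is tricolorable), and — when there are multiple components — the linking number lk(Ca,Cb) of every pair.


Jones polynomial: V(x) = -x^-4 + x^-3 + x^-1
<D> = A^-2 + A^6 - A^10; writhe -2
components 1, writhe -2 (4 crossings)
3-colorings: 9 of 3^4, det 3 — tricolorable
note: the span of V is 3, forcing >= 3 crossings in any diagram


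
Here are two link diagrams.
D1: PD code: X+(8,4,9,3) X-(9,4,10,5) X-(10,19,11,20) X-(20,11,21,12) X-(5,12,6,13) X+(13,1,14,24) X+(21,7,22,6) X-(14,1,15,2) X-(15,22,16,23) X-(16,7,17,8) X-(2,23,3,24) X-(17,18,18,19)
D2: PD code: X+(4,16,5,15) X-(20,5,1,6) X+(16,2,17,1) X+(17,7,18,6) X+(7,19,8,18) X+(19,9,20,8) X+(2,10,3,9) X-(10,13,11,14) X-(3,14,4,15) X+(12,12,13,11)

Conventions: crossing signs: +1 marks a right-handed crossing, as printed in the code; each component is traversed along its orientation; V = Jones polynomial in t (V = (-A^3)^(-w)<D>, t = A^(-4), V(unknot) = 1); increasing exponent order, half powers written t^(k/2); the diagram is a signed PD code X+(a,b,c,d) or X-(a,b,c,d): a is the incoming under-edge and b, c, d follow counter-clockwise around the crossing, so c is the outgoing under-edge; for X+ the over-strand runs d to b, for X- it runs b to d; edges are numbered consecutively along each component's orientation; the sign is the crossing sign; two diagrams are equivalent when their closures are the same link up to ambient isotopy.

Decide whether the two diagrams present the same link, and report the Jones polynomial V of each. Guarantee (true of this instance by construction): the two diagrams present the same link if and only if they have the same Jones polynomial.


equivalent: no
D1 (bracket A^-14 - A^-10 + 2A^-6 - A^-2 + A^2 - A^6; 12 crossings at w = -6): V = -t^-6 + t^-5 - t^-4 + 2t^-3 - t^-2 + t^-1
V(D2) = t - t^2 + 2t^3 - t^4 + t^5 - t^6  (w +4, c 10, <D> = -A^-12 + A^-8 - A^-4 + 2 - A^4 + A^8)
key observation: 2 values of V(t) split the 2 diagrams


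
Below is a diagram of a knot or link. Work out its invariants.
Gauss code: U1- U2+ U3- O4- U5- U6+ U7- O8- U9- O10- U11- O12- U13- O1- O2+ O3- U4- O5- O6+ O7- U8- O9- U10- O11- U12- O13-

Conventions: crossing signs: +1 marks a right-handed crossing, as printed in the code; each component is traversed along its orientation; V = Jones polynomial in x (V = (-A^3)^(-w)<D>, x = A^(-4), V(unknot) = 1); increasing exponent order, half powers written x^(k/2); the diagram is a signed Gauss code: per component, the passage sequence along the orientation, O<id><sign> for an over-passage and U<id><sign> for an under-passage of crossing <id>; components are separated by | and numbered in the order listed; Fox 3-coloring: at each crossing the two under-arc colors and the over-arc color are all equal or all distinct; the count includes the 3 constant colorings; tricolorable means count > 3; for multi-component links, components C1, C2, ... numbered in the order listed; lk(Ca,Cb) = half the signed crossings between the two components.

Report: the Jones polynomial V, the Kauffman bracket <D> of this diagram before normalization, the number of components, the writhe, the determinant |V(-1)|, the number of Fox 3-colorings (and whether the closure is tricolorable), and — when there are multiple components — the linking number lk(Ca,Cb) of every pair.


Jones polynomial: V(x) = -x^-13 + x^-12 - x^-11 + x^-10 - x^-9 + x^-8 - x^-7 + x^-6 + x^-4
<D> = -A^-11 - A^-3 + A - A^5 + A^9 - A^13 + A^17 - A^21 + A^25; writhe -9
components 1, writhe -9 (13 crossings)
3-colorings: 9 of 3^13, det 9 — tricolorable
note: w = -9 (over 13 crossings) is diagram-only; (-A^3)^(9) removes it from V


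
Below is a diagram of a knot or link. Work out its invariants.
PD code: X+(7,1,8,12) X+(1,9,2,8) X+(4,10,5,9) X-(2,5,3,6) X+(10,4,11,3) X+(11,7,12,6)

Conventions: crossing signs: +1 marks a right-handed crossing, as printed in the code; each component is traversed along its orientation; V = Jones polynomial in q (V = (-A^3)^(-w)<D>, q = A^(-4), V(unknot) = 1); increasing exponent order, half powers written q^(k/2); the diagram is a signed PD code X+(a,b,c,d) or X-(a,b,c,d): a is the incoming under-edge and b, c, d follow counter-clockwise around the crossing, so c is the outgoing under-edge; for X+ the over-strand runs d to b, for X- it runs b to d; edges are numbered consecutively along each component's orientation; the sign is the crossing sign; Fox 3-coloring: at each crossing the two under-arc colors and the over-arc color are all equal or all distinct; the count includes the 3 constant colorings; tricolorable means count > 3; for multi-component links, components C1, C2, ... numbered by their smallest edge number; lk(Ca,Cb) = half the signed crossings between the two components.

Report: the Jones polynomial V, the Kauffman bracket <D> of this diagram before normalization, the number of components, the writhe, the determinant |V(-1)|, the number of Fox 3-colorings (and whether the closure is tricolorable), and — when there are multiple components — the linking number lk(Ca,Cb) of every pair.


V = q - q^2 + 2q^3 - q^4 + q^5 - q^6
<D> = -A^-12 + A^-8 - A^-4 + 2 - A^4 + A^8 (w = +4)
1 component over 6 crossings, w = +4
3 Fox colorings among 3^6, |V(-1)| = 7: not tricolorable
why: w = +4 (over 6 crossings) is diagram-only; (-A^3)^(-4) removes it from V


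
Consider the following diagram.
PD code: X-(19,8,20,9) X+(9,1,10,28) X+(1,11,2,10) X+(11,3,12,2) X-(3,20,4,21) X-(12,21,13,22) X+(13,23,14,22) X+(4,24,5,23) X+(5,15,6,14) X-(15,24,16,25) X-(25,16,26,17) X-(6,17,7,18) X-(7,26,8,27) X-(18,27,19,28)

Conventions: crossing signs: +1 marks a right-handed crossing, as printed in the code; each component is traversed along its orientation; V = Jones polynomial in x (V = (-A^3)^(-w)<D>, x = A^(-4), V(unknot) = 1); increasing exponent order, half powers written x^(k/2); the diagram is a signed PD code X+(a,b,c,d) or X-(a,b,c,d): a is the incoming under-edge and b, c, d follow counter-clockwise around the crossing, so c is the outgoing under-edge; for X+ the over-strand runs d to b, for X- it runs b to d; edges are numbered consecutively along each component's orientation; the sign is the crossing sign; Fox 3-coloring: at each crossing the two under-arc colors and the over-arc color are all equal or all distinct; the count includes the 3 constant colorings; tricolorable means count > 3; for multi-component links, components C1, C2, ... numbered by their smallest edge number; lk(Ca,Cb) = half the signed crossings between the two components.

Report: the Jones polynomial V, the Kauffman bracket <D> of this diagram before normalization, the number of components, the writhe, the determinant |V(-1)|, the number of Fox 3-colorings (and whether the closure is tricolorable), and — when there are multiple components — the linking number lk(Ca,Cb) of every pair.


Jones polynomial: V(x) = -x^-5 + x^-4 - x^-3 + 2x^-2 - x^-1 + 2 - x
<D> = -A^-10 + 2A^-6 - A^-2 + 2A^2 - A^6 + A^10 - A^14; writhe -2
components 1, writhe -2 (14 crossings)
3-colorings: 9 of 3^14, det 9 — tricolorable
note: w = -2 (over 14 crossings) is diagram-only; (-A^3)^(2) removes it from V


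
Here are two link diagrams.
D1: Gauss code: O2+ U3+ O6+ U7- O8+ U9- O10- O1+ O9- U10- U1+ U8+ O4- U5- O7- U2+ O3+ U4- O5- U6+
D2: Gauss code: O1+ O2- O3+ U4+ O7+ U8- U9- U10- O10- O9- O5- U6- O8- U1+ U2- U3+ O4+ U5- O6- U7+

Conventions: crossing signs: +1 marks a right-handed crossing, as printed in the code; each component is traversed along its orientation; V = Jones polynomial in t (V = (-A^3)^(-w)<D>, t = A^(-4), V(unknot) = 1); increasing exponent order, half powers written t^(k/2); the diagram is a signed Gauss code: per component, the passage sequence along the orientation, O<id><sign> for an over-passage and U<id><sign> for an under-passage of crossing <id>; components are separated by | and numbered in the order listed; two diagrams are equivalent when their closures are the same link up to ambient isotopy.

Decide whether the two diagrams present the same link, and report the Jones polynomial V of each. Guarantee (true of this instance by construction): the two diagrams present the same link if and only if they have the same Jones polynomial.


equivalent: yes
D1 (bracket -A^-12 + 2A^-8 - 2A^-4 + 3 - 2A^4 + 2A^8 - A^12; 10 crossings at w = 0): V = -t^-3 + 2t^-2 - 2t^-1 + 3 - 2t + 2t^2 - t^3
D2 (bracket -A^-18 + 2A^-14 - 2A^-10 + 3A^-6 - 2A^-2 + 2A^2 - A^6; 10 crossings at w = -2): V = -t^-3 + 2t^-2 - 2t^-1 + 3 - 2t + 2t^2 - t^3
key observation: from 10 to 10 crossings by R-moves: one link, two diagrams
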